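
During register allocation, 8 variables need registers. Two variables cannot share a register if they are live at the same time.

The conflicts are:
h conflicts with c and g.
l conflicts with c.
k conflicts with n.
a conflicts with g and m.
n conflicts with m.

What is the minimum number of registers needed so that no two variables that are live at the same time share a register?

2

l and c conflict, so at least 2 registers are needed.
2 registers suffice: h=2, l=2, c=1, k=1, a=2, n=2, g=1, m=1. No two conflicting variables share a register.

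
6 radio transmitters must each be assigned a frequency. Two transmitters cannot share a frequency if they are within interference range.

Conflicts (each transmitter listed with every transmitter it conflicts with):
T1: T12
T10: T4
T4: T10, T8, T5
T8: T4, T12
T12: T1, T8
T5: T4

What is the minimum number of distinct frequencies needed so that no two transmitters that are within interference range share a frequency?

2

T4 and T8 conflict, so at least 2 frequencies are needed.
2 frequencies suffice: frequency 1 → {T4, T12}; frequency 2 → {T1, T10, T8, T5}. Each listed conflict is separated.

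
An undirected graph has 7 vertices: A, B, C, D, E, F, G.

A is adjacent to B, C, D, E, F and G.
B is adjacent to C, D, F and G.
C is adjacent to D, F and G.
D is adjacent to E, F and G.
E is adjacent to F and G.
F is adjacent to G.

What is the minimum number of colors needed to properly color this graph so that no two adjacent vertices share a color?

6

A, B, C, D, F, G are pairwise adjacent (a clique of size 6), so at least 6 colors are needed.
A valid assignment using 6 colors: A=3, B=6, C=5, D=2, E=5, F=4, G=1. No two adjacent vertices share a color.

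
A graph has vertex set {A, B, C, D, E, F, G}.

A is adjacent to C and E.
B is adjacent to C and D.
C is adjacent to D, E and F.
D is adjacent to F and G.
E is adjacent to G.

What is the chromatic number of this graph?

3

A, C, E form a triangle, so at least 3 colors are needed.
3 colors suffice: color 1 → {C, G}; color 2 → {D, E}; color 3 → {A, B, F}. No two adjacent vertices share a color.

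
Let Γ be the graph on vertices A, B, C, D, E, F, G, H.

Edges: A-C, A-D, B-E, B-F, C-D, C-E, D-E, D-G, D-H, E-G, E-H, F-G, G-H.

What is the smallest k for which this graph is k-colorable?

4

D, E, G, H are pairwise adjacent (a clique of size 4), so at least 4 colors are needed.
4 colors suffice: color 1 → {D, F}; color 2 → {A, E}; color 3 → {B, C, G}; color 4 → {H}. Every edge joins two different colors.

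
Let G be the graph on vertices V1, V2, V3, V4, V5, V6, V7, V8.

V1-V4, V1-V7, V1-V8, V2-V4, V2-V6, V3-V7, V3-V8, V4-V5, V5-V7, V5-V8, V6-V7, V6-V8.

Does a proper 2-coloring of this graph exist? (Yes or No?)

The cycle V1-V4-V2-V6-V7-V1 has odd length 5, so it cannot be 2-colored; at least 3 colors are needed.
So 2 colors are not enough.

No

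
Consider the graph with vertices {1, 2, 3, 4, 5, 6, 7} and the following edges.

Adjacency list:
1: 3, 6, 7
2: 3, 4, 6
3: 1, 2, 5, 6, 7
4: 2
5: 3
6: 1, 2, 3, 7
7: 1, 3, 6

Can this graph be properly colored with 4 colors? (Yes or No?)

The chromatic number is 4. 1, 3, 6, 7 form a clique, so at least 4 colors are needed.
4 colors suffice: 1=c, 2=c, 3=a, 4=a, 5=b, 6=b, 7=d.
That is already a proper 4-coloring.

Yes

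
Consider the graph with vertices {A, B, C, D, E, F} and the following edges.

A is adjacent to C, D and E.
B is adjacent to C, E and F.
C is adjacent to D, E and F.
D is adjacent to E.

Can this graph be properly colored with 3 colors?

No

A, C, D, E are pairwise adjacent (a clique of size 4), so at least 4 colors are needed.
So 3 colors are not enough.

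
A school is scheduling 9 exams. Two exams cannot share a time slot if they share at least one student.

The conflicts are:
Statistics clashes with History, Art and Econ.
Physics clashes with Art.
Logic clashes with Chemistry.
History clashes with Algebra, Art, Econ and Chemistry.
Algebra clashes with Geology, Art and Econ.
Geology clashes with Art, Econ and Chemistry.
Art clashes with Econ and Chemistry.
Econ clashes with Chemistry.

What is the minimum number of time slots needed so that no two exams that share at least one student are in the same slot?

4

Algebra, Geology, Art, Econ are mutually in conflict, so at least 4 time slots are needed.
4 time slots suffice: time slot 1 → {Logic, Art}; time slot 2 → {Physics, Econ}; time slot 3 → {History, Geology}; time slot 4 → {Statistics, Algebra, Chemistry}. Every pair that conflicts lands in different time slots.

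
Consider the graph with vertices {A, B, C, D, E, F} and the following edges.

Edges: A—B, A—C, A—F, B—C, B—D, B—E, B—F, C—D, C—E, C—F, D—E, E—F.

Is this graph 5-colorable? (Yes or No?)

The chromatic number is 4. A, B, C, F are mutually adjacent (a clique of size 4), so at least 4 colors are needed.
4 colors suffice: color red → {C}; color blue → {B}; color green → {A, E}; color yellow → {D, F}.
Since 5 ≥ 4, a proper 5-coloring certainly exists.

Yes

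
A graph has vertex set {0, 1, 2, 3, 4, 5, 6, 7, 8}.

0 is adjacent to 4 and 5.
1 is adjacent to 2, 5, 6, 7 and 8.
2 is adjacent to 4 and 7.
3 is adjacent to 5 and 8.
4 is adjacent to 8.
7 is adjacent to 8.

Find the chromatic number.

1, 7, 8 are mutually adjacent, so at least 3 colors are needed.
A valid assignment using 3 colors: 0=c, 1=a, 2=b, 3=a, 4=a, 5=b, 6=b, 7=c, 8=b. Every edge joins two different colors.

3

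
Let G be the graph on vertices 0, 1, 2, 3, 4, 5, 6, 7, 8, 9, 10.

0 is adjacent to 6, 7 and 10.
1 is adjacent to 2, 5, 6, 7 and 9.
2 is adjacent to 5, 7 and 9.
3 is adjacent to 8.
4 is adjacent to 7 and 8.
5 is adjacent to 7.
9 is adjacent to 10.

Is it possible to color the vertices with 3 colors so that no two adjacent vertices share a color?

1, 2, 5, 7 are pairwise adjacent (a clique of size 4), so at least 4 colors are needed.
So 3 colors are not enough.

No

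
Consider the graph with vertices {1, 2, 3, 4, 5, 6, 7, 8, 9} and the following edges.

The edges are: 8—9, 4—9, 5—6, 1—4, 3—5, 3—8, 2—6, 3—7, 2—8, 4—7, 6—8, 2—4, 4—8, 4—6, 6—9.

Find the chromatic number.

4

2, 4, 6, 8 are pairwise adjacent (a clique of size 4), so at least 4 colors are needed.
4 colors suffice: color red → {3, 4}; color blue → {1, 5, 7, 8}; color green → {6}; color yellow → {2, 9}. No two adjacent vertices share a color.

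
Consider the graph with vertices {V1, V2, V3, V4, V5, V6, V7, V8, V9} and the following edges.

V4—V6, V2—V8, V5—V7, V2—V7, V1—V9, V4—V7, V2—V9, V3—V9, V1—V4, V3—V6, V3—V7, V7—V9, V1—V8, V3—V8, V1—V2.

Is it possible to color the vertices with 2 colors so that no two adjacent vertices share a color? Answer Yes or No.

No

V3, V7, V9 form a triangle, so at least 3 colors are needed.
So 2 colors are not enough.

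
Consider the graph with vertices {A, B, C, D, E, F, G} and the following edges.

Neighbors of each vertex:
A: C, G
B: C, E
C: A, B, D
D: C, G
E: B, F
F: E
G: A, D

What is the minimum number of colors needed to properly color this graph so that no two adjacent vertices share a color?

2

A and C are adjacent, so at least 2 colors are needed.
2 colors suffice: color red → {C, E, G}; color blue → {A, B, D, F}. Each edge has distinct colors on its endpoints.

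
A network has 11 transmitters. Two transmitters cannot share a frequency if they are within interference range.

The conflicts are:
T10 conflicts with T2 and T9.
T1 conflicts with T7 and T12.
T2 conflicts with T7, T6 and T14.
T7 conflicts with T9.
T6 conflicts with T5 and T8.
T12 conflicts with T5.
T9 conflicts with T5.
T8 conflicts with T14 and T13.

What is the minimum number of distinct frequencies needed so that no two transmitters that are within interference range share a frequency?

3

The cycle T1-T12-T5-T9-T7-T1 has odd length 5, so it cannot be 2-colored; at least 3 frequencies are needed.
Using 3 frequencies: T10=3, T1=1, T2=1, T7=3, T6=2, T12=2, T9=2, T5=1, T8=1, T14=2, T13=2. No two conflicting transmitters share a frequency.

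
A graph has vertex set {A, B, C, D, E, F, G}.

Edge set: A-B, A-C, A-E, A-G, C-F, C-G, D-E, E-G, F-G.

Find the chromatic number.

3

A, C, G are pairwise adjacent, so at least 3 colors are needed.
3 colors suffice: A=1, B=2, C=3, D=1, E=3, F=1, G=2. No two adjacent vertices share a color.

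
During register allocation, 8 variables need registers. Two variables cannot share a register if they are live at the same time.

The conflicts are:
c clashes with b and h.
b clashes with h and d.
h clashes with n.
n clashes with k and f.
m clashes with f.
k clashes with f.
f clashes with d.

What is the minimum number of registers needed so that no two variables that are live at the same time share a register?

c, b, h pairwise conflict, so at least 3 registers are needed.
3 registers suffice: register 1 → {b, f}; register 2 → {c, n, m, d}; register 3 → {h, k}. Every pair that conflicts lands in different registers.

3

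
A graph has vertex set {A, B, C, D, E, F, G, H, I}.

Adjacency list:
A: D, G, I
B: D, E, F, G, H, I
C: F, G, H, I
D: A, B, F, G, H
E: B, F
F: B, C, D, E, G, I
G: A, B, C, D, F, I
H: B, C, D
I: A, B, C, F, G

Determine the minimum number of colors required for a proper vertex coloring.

4

B, F, G, I are mutually adjacent (a clique of size 4), so at least 4 colors are needed.
4 colors suffice: color red → {A, B, C}; color blue → {E, G, H}; color green → {F}; color yellow → {D, I}. Each edge has distinct colors on its endpoints.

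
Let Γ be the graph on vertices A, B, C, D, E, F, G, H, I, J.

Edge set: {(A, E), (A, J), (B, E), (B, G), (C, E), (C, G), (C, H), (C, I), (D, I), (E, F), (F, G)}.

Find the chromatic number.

2

C and I are adjacent, so at least 2 colors are needed.
A valid assignment using 2 colors: A=red, B=red, C=red, D=red, E=blue, F=red, G=blue, H=blue, I=blue, J=blue. Every edge joins two different colors.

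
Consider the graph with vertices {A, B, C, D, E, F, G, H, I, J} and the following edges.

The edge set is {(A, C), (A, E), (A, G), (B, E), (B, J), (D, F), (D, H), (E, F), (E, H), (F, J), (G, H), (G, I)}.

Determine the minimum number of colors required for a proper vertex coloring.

D and H are adjacent, so at least 2 colors are needed.
2 colors suffice: A=2, B=2, C=1, D=1, E=1, F=2, G=1, H=2, I=2, J=1. Every edge joins two different colors.

2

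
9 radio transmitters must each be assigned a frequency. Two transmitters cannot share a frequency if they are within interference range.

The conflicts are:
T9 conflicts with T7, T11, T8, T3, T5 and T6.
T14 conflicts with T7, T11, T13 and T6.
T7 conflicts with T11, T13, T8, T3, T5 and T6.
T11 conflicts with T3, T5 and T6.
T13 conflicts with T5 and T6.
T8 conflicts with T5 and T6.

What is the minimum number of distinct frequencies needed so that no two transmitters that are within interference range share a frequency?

T9, T7, T8, T6 all conflict with each other, so at least 4 frequencies are needed.
4 frequencies suffice: frequency 1 → {T7}; frequency 2 → {T3, T5, T6}; frequency 3 → {T11, T13, T8}; frequency 4 → {T9, T14}. No two conflicting transmitters share a frequency.

4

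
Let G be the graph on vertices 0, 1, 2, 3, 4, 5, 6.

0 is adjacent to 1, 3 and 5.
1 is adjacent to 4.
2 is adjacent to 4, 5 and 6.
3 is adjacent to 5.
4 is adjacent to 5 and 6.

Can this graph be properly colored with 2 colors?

No

0, 3, 5 are mutually adjacent, so at least 3 colors are needed.
So 2 colors are not enough.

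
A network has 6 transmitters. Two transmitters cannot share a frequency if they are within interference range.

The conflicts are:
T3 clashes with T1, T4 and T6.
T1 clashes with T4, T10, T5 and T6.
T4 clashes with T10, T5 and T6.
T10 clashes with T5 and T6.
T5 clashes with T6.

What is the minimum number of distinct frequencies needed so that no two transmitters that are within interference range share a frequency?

5

T1, T4, T10, T5, T6 are mutually in conflict, so at least 5 frequencies are needed.
Using 5 frequencies: T3=4, T1=2, T4=3, T10=5, T5=4, T6=1. Every pair that conflicts lands in different frequencies.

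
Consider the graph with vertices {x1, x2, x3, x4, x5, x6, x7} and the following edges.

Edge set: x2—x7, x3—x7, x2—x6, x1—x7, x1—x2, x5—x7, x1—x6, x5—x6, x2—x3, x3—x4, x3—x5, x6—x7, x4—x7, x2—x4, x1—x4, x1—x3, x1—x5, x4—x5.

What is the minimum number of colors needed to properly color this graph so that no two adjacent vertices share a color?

x1, x2, x3, x4, x7 form a clique, so at least 5 colors are needed.
5 colors suffice: color 1 → {x1}; color 2 → {x7}; color 3 → {x2, x5}; color 4 → {x3, x6}; color 5 → {x4}. Every edge joins two different colors.

5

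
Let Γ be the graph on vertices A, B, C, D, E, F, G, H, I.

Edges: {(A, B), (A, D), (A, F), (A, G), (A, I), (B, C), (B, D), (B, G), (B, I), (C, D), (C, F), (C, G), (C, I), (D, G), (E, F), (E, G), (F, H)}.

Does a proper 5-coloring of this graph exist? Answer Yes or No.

The chromatic number is 4. A, B, D, G are mutually adjacent (a clique of size 4), so at least 4 colors are needed.
One proper 4-coloring: A=1, B=2, C=1, D=4, E=1, F=2, G=3, H=1, I=3.
Since 5 ≥ 4, a proper 5-coloring certainly exists.

Yes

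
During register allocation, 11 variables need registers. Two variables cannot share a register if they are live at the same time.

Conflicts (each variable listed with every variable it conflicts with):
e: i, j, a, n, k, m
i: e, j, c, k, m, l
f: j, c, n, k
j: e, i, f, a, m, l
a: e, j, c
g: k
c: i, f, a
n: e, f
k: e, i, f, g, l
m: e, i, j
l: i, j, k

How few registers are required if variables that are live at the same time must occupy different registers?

e, i, j, m pairwise conflict, so at least 4 registers are needed.
4 registers suffice: register 1 → {j, c, n, k}; register 2 → {i, f, a, g}; register 3 → {e, l}; register 4 → {m}. Every pair that conflicts lands in different registers.

4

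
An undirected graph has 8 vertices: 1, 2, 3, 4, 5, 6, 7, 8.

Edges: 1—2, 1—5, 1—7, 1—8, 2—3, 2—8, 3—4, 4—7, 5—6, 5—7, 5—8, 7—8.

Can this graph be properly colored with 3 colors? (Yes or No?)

1, 5, 7, 8 are pairwise adjacent (a clique of size 4), so at least 4 colors are needed.
So 3 colors are not enough.

No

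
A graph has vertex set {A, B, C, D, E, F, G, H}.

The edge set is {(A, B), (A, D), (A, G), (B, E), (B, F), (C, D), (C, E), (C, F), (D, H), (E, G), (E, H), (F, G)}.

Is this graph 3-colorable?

Yes

The chromatic number is 3. The cycle A-D-H-E-B-A has odd length 5, so it cannot be 2-colored; at least 3 colors are needed.
One proper 3-coloring: A=3, B=2, C=2, D=1, E=1, F=1, G=2, H=2.
That is already a proper 3-coloring.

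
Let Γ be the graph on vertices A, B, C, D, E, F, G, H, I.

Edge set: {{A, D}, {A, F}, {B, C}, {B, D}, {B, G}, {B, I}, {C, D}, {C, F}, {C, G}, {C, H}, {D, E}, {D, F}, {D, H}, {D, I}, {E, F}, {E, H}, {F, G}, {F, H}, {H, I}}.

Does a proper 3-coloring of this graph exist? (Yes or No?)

No

C, D, F, H form a clique, so at least 4 colors are needed.
So 3 colors are not enough.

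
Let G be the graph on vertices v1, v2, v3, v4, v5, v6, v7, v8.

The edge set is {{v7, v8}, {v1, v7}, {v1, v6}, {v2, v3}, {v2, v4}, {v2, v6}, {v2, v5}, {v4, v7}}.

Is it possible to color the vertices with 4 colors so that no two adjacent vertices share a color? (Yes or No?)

Yes

The chromatic number is 3. The cycle v7-v4-v2-v6-v1-v7 has odd length 5, so it cannot be 2-colored; at least 3 colors are needed.
A valid assignment using 3 colors: v1=3, v2=1, v3=2, v4=2, v5=2, v6=2, v7=1, v8=2.
Since 4 ≥ 3, a proper 4-coloring certainly exists.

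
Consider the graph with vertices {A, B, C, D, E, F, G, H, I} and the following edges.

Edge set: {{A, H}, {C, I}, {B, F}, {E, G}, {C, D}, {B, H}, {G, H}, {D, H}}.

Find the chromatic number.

C and D are adjacent, so at least 2 colors are needed.
A valid assignment using 2 colors: A=blue, B=blue, C=red, D=blue, E=red, F=red, G=blue, H=red, I=blue. No two adjacent vertices share a color.

2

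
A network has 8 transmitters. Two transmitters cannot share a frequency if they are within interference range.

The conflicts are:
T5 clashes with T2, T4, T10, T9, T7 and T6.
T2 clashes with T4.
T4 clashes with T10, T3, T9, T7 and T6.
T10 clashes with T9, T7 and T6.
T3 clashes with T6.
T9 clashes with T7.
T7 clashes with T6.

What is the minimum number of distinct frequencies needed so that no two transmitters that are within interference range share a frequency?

5

T5, T4, T10, T7, T6 pairwise conflict, so at least 5 frequencies are needed.
5 frequencies suffice: T5=2, T2=3, T4=1, T10=5, T3=2, T9=3, T7=4, T6=3. Every pair that conflicts lands in different frequencies.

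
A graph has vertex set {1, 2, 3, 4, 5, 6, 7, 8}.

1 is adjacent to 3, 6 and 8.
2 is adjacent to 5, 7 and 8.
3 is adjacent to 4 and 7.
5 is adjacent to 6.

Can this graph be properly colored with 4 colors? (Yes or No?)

The chromatic number is 3. The cycle 2-7-3-1-8-2 has odd length 5, so it cannot be 2-colored; at least 3 colors are needed.
3 colors suffice: color a → {2, 3, 6}; color b → {1, 4, 5, 7}; color c → {8}.
Since 4 ≥ 3, a proper 4-coloring certainly exists.

Yes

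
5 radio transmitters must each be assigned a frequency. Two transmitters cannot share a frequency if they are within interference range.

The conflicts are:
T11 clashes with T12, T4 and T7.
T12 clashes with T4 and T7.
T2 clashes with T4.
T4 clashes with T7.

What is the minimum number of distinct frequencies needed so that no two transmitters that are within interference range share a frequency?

T11, T12, T4, T7 pairwise conflict, so at least 4 frequencies are needed.
Using 4 frequencies: T11=4, T12=3, T2=2, T4=1, T7=2. Each listed conflict is separated.

4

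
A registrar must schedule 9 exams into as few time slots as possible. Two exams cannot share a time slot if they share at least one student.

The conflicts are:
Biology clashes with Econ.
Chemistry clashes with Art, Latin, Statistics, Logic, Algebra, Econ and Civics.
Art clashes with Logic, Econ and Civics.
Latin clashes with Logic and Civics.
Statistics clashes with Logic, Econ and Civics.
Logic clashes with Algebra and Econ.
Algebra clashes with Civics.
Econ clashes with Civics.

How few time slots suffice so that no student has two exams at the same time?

4

Chemistry, Statistics, Logic, Econ pairwise conflict, so at least 4 time slots are needed.
4 time slots suffice: time slot 1 → {Biology, Chemistry}; time slot 2 → {Logic, Civics}; time slot 3 → {Latin, Algebra, Econ}; time slot 4 → {Art, Statistics}. Each listed conflict is separated.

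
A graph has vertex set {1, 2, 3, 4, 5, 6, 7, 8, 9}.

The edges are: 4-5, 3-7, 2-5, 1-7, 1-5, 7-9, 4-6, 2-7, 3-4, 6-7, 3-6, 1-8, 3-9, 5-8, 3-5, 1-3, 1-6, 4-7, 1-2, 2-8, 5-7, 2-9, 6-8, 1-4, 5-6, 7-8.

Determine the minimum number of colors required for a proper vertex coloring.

1, 3, 4, 5, 6, 7 form a clique, so at least 6 colors are needed.
6 colors suffice: 1=green, 2=yellow, 3=yellow, 4=orange, 5=blue, 6=purple, 7=red, 8=orange, 9=blue. Every edge joins two different colors.

6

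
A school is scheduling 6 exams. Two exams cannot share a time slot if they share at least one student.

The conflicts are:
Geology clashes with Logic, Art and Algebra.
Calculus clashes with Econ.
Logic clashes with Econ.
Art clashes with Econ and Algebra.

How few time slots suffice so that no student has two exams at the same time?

Geology, Art, Algebra all conflict with each other, so at least 3 time slots are needed.
A valid assignment using 3 time slots: Geology=2, Calculus=1, Logic=1, Art=1, Econ=2, Algebra=3. Each listed conflict is separated.

3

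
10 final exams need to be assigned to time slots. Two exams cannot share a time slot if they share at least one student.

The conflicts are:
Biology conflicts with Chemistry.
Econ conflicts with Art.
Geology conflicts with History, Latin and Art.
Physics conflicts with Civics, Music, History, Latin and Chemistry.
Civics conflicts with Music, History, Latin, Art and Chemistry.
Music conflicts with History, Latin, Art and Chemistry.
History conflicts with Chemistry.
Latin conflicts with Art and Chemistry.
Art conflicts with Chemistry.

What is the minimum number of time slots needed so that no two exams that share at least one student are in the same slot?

5

Physics, Civics, Music, History, Chemistry pairwise conflict, so at least 5 time slots are needed.
5 time slots suffice: time slot 1 → {Econ, Geology, Chemistry}; time slot 2 → {Biology, Physics, Art}; time slot 3 → {Music}; time slot 4 → {Civics}; time slot 5 → {History, Latin}. Every pair that conflicts lands in different time slots.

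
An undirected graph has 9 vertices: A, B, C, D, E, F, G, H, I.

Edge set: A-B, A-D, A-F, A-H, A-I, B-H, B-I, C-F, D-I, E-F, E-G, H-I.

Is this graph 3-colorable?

No

A, B, H, I are pairwise adjacent (a clique of size 4), so at least 4 colors are needed.
So 3 colors are not enough.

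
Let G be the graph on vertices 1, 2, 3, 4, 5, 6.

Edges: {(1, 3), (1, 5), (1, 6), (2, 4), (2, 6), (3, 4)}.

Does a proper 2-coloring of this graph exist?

The cycle 6-2-4-3-1-6 has odd length 5, so it cannot be 2-colored; at least 3 colors are needed.
So 2 colors are not enough.

No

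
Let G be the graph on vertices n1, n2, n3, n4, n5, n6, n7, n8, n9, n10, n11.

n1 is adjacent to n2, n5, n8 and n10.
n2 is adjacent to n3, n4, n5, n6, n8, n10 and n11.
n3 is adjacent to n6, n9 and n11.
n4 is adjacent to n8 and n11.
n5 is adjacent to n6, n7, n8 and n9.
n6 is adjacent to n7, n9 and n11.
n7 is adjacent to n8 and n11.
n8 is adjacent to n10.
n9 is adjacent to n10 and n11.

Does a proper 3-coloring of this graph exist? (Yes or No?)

n1, n2, n5, n8 form a clique, so at least 4 colors are needed.
So 3 colors are not enough.

No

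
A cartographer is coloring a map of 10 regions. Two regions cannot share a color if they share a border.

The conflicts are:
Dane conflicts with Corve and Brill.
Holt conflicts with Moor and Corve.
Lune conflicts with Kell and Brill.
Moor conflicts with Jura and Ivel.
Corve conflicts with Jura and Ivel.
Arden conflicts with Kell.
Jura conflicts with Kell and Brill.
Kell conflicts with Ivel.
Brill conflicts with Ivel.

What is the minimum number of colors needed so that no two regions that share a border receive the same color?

2

Brill and Ivel conflict, so at least 2 colors are needed.
A valid assignment using 2 colors: Dane=1, Holt=1, Lune=1, Moor=2, Corve=2, Arden=1, Jura=1, Kell=2, Brill=2, Ivel=1. Each listed conflict is separated.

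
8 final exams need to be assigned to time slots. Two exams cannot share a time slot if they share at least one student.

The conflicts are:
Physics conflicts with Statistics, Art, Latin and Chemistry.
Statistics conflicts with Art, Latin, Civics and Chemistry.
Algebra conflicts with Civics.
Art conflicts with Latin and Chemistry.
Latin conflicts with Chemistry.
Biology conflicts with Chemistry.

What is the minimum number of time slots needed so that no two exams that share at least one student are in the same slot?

5

Physics, Statistics, Art, Latin, Chemistry are mutually in conflict, so at least 5 time slots are needed.
5 time slots suffice: time slot 1 → {Statistics, Algebra, Biology}; time slot 2 → {Civics, Chemistry}; time slot 3 → {Physics}; time slot 4 → {Latin}; time slot 5 → {Art}. No two conflicting exams share a time slot.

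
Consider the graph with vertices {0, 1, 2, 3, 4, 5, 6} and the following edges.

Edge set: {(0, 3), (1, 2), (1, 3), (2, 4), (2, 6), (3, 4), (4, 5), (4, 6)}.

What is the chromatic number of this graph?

3

2, 4, 6 form a triangle, so at least 3 colors are needed.
One proper 3-coloring: 0=a, 1=a, 2=b, 3=b, 4=a, 5=b, 6=c. No two adjacent vertices share a color.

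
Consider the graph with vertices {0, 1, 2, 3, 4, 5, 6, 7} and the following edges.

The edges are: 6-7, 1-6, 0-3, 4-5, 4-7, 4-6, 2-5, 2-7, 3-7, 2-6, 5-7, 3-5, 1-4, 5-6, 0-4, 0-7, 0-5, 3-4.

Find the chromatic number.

5

0, 3, 4, 5, 7 are mutually adjacent (a clique of size 5), so at least 5 colors are needed.
5 colors suffice: color red → {2, 4}; color blue → {1, 7}; color green → {5}; color yellow → {0, 6}; color purple → {3}. No two adjacent vertices share a color.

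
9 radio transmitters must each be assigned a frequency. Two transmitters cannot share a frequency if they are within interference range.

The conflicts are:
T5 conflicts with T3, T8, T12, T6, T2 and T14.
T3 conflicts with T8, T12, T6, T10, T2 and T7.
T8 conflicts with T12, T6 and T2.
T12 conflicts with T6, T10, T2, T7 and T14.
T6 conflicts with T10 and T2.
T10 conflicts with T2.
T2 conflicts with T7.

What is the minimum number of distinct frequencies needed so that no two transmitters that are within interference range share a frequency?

T5, T3, T8, T12, T6, T2 all conflict with each other, so at least 6 frequencies are needed.
6 frequencies suffice: frequency 1 → {T12}; frequency 2 → {T2, T14}; frequency 3 → {T3}; frequency 4 → {T6, T7}; frequency 5 → {T5, T10}; frequency 6 → {T8}. No two conflicting transmitters share a frequency.

6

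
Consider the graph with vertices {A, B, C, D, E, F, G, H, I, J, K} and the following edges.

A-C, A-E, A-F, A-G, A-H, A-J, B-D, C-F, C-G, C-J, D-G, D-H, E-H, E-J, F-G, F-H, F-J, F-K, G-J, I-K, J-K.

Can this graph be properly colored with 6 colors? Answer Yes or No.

The chromatic number is 5. A, C, F, G, J form a clique, so at least 5 colors are needed.
5 colors suffice: A=blue, B=blue, C=purple, D=red, E=red, F=red, G=yellow, H=green, I=red, J=green, K=blue.
Since 6 ≥ 5, a proper 6-coloring certainly exists.

Yes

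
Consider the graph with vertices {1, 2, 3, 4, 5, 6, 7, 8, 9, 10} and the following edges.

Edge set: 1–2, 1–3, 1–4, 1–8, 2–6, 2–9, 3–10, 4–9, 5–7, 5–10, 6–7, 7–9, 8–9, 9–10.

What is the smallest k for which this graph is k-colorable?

The cycle 10-9-2-1-3-10 has odd length 5, so it cannot be 2-colored; at least 3 colors are needed.
3 colors suffice: color a → {1, 5, 6, 9}; color b → {2, 4, 7, 8, 10}; color c → {3}. Every edge joins two different colors.

3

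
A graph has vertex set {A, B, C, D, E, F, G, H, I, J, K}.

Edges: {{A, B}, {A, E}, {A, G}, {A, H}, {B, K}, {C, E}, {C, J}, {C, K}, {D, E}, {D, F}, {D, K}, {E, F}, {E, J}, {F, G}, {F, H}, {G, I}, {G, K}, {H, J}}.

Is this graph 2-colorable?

D, E, F are pairwise adjacent, so at least 3 colors are needed.
So 2 colors are not enough.

No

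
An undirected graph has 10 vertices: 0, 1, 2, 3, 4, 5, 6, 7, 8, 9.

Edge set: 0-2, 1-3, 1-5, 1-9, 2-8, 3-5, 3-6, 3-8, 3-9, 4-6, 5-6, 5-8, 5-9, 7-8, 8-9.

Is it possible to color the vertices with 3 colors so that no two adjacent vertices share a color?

1, 3, 5, 9 are pairwise adjacent (a clique of size 4), so at least 4 colors are needed.
So 3 colors are not enough.

No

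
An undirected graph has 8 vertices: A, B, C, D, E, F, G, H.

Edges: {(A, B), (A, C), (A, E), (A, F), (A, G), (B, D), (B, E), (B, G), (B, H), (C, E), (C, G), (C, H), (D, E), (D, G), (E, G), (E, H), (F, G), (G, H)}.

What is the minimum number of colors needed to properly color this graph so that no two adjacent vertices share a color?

4

A, B, E, G are pairwise adjacent (a clique of size 4), so at least 4 colors are needed.
4 colors suffice: color 1 → {G}; color 2 → {E, F}; color 3 → {A, D, H}; color 4 → {B, C}. No two adjacent vertices share a color.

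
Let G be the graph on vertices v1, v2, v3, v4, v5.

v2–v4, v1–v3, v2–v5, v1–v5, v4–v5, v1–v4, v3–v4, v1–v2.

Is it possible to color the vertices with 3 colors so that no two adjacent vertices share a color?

v1, v2, v4, v5 form a clique, so at least 4 colors are needed.
So 3 colors are not enough.

No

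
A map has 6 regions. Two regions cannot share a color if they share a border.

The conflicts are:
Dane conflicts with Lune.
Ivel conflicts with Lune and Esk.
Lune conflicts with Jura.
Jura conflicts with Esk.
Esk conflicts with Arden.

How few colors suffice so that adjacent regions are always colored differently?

Dane and Lune conflict, so at least 2 colors are needed.
2 colors suffice: color 1 → {Lune, Esk}; color 2 → {Dane, Ivel, Jura, Arden}. Every pair that conflicts lands in different colors.

2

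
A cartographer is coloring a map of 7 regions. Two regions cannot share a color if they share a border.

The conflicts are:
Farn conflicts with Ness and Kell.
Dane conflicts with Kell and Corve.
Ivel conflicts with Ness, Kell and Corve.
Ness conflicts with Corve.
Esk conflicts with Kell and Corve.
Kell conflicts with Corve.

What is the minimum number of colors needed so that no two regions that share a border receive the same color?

Esk, Kell, Corve all conflict with each other, so at least 3 colors are needed.
3 colors suffice: color 1 → {Ness, Kell}; color 2 → {Farn, Corve}; color 3 → {Dane, Ivel, Esk}. Every pair that conflicts lands in different colors.

3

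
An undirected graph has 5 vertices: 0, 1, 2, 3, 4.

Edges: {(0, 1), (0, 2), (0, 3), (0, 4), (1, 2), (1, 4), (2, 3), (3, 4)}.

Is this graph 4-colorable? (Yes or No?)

The chromatic number is 3. 0, 1, 2 form a triangle, so at least 3 colors are needed.
3 colors suffice: color a → {0}; color b → {2, 4}; color c → {1, 3}.
Since 4 ≥ 3, a proper 4-coloring certainly exists.

Yes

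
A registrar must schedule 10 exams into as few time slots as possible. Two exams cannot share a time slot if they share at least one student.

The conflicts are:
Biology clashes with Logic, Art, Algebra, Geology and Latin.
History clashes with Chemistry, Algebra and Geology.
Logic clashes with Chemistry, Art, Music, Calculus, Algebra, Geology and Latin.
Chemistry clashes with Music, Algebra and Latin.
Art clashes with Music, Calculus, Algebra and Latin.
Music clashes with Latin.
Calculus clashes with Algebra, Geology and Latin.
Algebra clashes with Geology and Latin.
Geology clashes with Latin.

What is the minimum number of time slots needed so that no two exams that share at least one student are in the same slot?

5

Logic, Calculus, Algebra, Geology, Latin are mutually in conflict, so at least 5 time slots are needed.
5 time slots suffice: Biology=5, History=2, Logic=3, Chemistry=4, Art=4, Music=1, Calculus=5, Algebra=1, Geology=4, Latin=2. Each listed conflict is separated.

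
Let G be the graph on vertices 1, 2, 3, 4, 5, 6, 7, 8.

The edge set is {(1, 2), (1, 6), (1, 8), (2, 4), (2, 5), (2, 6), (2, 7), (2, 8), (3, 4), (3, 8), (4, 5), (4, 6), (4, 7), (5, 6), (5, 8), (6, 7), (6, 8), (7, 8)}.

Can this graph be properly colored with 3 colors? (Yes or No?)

No

1, 2, 6, 8 are pairwise adjacent (a clique of size 4), so at least 4 colors are needed.
So 3 colors are not enough.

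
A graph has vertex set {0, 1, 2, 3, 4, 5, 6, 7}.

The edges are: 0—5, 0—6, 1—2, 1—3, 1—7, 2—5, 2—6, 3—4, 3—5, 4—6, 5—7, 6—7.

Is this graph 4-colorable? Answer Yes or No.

Yes

The chromatic number is 3. The cycle 3-4-6-2-5-3 has odd length 5, so it cannot be 2-colored; at least 3 colors are needed.
3 colors suffice: color a → {1, 5, 6}; color b → {0, 2, 3, 7}; color c → {4}.
Since 4 ≥ 3, a proper 4-coloring certainly exists.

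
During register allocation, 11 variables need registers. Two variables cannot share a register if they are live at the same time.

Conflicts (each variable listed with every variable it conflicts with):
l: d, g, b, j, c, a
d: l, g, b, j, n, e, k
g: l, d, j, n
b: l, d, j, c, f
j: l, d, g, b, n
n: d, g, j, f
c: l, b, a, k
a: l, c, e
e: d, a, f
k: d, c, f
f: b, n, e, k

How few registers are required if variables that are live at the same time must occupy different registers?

d, g, j, n are mutually in conflict, so at least 4 registers are needed.
4 registers suffice: l=2, d=1, g=4, b=4, j=3, n=2, c=1, a=3, e=2, k=2, f=1. Each listed conflict is separated.

4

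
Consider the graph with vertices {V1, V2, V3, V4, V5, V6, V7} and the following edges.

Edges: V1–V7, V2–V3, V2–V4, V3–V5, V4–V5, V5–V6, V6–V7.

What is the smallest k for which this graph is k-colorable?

V1 and V7 are adjacent, so at least 2 colors are needed.
2 colors suffice: color red → {V2, V5, V7}; color blue → {V1, V3, V4, V6}. Every edge joins two different colors.

2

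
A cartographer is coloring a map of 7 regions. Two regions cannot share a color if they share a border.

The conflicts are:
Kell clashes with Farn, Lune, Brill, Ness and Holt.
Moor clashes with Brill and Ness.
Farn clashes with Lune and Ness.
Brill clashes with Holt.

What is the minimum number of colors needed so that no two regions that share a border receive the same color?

Kell, Brill, Holt pairwise conflict, so at least 3 colors are needed.
One proper 3-coloring: Kell=1, Moor=1, Farn=3, Lune=2, Brill=2, Ness=2, Holt=3. Each listed conflict is separated.

3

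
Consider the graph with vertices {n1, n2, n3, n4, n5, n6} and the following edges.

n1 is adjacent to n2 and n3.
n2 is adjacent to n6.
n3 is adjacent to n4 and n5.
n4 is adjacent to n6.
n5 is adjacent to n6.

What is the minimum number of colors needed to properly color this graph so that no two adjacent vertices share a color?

3

The cycle n2-n1-n3-n4-n6-n2 has odd length 5, so it cannot be 2-colored; at least 3 colors are needed.
One proper 3-coloring: n1=2, n2=3, n3=1, n4=2, n5=2, n6=1. No two adjacent vertices share a color.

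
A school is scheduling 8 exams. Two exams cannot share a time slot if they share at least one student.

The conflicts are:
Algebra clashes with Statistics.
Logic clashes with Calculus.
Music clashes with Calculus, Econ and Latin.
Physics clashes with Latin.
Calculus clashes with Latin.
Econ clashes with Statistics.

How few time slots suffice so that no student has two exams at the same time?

Music, Calculus, Latin all conflict with each other, so at least 3 time slots are needed.
3 time slots suffice: time slot 1 → {Logic, Statistics, Latin}; time slot 2 → {Algebra, Music, Physics}; time slot 3 → {Calculus, Econ}. Each listed conflict is separated.

3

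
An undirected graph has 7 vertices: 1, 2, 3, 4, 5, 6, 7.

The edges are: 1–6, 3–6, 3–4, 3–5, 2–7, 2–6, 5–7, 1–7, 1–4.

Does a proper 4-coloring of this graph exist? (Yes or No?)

Yes

The chromatic number is 3. The cycle 7-2-6-3-5-7 has odd length 5, so it cannot be 2-colored; at least 3 colors are needed.
3 colors suffice: color a → {4, 6, 7}; color b → {1, 2, 3}; color c → {5}.
Since 4 ≥ 3, a proper 4-coloring certainly exists.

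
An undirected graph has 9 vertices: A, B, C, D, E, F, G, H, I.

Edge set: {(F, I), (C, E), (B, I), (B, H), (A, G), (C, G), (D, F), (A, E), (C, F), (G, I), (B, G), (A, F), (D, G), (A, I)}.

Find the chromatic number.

A, F, I are pairwise adjacent, so at least 3 colors are needed.
A valid assignment using 3 colors: A=2, B=2, C=2, D=2, E=1, F=1, G=1, H=1, I=3. Every edge joins two different colors.

3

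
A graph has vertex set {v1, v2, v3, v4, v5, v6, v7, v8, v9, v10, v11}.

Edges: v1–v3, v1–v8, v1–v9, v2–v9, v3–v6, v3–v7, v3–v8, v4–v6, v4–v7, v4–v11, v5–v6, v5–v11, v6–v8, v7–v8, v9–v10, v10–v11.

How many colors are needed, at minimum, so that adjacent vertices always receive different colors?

3

v1, v3, v8 are pairwise adjacent, so at least 3 colors are needed.
A valid assignment using 3 colors: v1=2, v2=2, v3=3, v4=3, v5=3, v6=2, v7=2, v8=1, v9=1, v10=2, v11=1. Every edge joins two different colors.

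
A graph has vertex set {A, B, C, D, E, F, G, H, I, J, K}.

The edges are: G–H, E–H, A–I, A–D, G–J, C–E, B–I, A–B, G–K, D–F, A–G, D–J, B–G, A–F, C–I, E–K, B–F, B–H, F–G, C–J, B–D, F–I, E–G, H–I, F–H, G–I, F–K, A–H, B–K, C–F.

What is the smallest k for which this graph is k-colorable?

A, B, F, G, H, I are pairwise adjacent (a clique of size 6), so at least 6 colors are needed.
6 colors suffice: color 1 → {C, D, G}; color 2 → {E, F, J}; color 3 → {B}; color 4 → {A, K}; color 5 → {I}; color 6 → {H}. Each edge has distinct colors on its endpoints.

6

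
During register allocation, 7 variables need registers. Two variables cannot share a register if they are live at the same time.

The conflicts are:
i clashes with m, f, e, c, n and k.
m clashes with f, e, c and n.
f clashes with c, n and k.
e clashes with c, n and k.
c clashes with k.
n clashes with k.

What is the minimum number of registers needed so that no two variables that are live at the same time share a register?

4

i, f, c, k are mutually in conflict, so at least 4 registers are needed.
A valid assignment using 4 registers: i=1, m=4, f=3, e=3, c=2, n=2, k=4. Each listed conflict is separated.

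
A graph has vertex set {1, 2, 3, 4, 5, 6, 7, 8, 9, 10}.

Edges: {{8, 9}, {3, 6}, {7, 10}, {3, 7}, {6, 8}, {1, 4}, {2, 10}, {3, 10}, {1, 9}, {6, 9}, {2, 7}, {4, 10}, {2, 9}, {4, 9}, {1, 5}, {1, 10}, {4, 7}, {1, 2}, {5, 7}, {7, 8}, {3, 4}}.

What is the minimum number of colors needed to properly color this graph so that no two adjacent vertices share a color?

3, 4, 7, 10 are mutually adjacent (a clique of size 4), so at least 4 colors are needed.
4 colors suffice: color a → {1, 6, 7}; color b → {5, 9, 10}; color c → {2, 4, 8}; color d → {3}. Each edge has distinct colors on its endpoints.

4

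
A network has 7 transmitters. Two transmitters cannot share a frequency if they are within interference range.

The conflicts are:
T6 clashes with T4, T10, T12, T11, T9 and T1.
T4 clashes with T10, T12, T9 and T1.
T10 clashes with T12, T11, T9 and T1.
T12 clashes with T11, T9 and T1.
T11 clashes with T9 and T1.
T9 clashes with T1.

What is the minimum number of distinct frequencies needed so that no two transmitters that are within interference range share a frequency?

T6, T10, T12, T11, T9, T1 all conflict with each other, so at least 6 frequencies are needed.
6 frequencies suffice: frequency 1 → {T6}; frequency 2 → {T10}; frequency 3 → {T12}; frequency 4 → {T9}; frequency 5 → {T1}; frequency 6 → {T4, T11}. Each listed conflict is separated.

6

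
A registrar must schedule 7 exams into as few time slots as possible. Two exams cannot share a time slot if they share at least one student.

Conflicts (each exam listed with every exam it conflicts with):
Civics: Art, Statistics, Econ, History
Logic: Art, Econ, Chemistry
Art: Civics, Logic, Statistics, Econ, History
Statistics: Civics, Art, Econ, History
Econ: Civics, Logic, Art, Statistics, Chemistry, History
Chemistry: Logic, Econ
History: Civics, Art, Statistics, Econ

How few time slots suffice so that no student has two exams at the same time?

Civics, Art, Statistics, Econ, History are mutually in conflict, so at least 5 time slots are needed.
5 time slots suffice: time slot 1 → {Econ}; time slot 2 → {Art, Chemistry}; time slot 3 → {Logic, History}; time slot 4 → {Civics}; time slot 5 → {Statistics}. Every pair that conflicts lands in different time slots.

5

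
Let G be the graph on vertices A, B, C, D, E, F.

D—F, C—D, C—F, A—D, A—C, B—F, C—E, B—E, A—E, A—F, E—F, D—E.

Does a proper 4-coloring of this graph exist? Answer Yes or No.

No

A, C, D, E, F are mutually adjacent (a clique of size 5), so at least 5 colors are needed.
So 4 colors are not enough.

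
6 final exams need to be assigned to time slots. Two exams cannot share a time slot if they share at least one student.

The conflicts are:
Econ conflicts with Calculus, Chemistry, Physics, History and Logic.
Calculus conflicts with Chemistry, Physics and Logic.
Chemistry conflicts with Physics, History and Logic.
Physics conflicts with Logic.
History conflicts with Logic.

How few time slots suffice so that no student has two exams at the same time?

Econ, Calculus, Chemistry, Physics, Logic all conflict with each other, so at least 5 time slots are needed.
Using 5 time slots: Econ=3, Calculus=4, Chemistry=1, Physics=5, History=4, Logic=2. Each listed conflict is separated.

5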